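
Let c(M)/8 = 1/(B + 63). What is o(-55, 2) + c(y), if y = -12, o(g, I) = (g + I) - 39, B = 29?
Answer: -2114/23 ≈ -91.913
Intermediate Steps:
o(g, I) = -39 + I + g (o(g, I) = (I + g) - 39 = -39 + I + g)
c(M) = 2/23 (c(M) = 8/(29 + 63) = 8/92 = 8*(1/92) = 2/23)
o(-55, 2) + c(y) = (-39 + 2 - 55) + 2/23 = -92 + 2/23 = -2114/23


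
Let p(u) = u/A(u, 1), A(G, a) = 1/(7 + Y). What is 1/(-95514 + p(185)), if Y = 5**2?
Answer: -1/89594 ≈ -1.1161e-5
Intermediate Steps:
Y = 25
A(G, a) = 1/32 (A(G, a) = 1/(7 + 25) = 1/32)
p(u) = 32*u (p(u) = u/(1/32) = u*32 = 32*u)
1/(-95514 + p(185)) = 1/(-95514 + 32*185) = 1/(-95514 + 5920) = 1/(-89594) = -1/89594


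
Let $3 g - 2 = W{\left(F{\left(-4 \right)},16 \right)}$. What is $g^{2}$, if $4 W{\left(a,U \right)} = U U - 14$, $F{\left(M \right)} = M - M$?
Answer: $\frac{15625}{36} \approx 434.03$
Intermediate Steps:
$F{\left(M \right)} = 0$
$W{\left(a,U \right)} = - \frac{7}{2} + \frac{U^{2}}{4}$ ($W{\left(a,U \right)} = \frac{U U - 14}{4} = \frac{U^{2} - 14}{4} = \frac{-14 + U^{2}}{4} = - \frac{7}{2} + \frac{U^{2}}{4}$)
$g = \frac{125}{6}$ ($g = \frac{2}{3} + \frac{- \frac{7}{2} + \frac{16^{2}}{4}}{3} = \frac{2}{3} + \frac{- \frac{7}{2} + \frac{1}{4} \cdot 256}{3} = \frac{2}{3} + \frac{- \frac{7}{2} + 64}{3} = \frac{2}{3} + \frac{1}{3} \cdot \frac{121}{2} = \frac{2}{3} + \frac{121}{6} = \frac{125}{6} \approx 20.833$)
$g^{2} = \left(\frac{125}{6}\right)^{2} = \frac{15625}{36}$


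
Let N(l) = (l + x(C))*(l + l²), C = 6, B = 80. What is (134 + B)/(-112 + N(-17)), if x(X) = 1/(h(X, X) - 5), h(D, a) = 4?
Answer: -107/2504 ≈ -0.042732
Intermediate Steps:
x(X) = -1 (x(X) = 1/(4 - 5) = 1/(-1) = -1)
N(l) = (-1 + l)*(l + l²) (N(l) = (l - 1)*(l + l²) = (-1 + l)*(l + l²))
(134 + B)/(-112 + N(-17)) = (134 + 80)/(-112 + ((-17)³ - 1*(-17))) = 214/(-112 + (-4913 + 17)) = 214/(-112 - 4896) = 214/(-5008) = 214*(-1/5008) = -107/2504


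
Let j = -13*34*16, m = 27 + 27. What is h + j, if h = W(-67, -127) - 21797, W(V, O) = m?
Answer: -28815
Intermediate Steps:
m = 54
W(V, O) = 54
j = -7072 (j = -442*16 = -7072)
h = -21743 (h = 54 - 21797 = -21743)
h + j = -21743 - 7072 = -28815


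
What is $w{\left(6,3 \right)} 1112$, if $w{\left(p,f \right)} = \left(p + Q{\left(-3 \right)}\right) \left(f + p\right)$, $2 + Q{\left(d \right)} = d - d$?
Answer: $40032$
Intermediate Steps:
$Q{\left(d \right)} = -2$ ($Q{\left(d \right)} = -2 + \left(d - d\right) = -2 + 0 = -2$)
$w{\left(p,f \right)} = \left(-2 + p\right) \left(f + p\right)$ ($w{\left(p,f \right)} = \left(p - 2\right) \left(f + p\right) = \left(-2 + p\right) \left(f + p\right)$)
$w{\left(6,3 \right)} 1112 = \left(6^{2} - 6 - 12 + 3 \cdot 6\right) 1112 = \left(36 - 6 - 12 + 18\right) 1112 = 36 \cdot 1112 = 40032$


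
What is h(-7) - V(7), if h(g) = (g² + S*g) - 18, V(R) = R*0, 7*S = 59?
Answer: -28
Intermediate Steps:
S = 59/7 (S = (⅐)*59 = 59/7 ≈ 8.4286)
V(R) = 0
h(g) = -18 + g² + 59*g/7 (h(g) = (g² + 59*g/7) - 18 = -18 + g² + 59*g/7)
h(-7) - V(7) = (-18 + (-7)² + (59/7)*(-7)) - 1*0 = (-18 + 49 - 59) + 0 = -28 + 0 = -28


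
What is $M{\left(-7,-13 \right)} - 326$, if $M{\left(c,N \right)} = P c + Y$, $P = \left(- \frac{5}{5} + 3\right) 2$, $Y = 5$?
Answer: $-349$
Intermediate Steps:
$P = 4$ ($P = \left(\left(-5\right) \frac{1}{5} + 3\right) 2 = \left(-1 + 3\right) 2 = 2 \cdot 2 = 4$)
$M{\left(c,N \right)} = 5 + 4 c$ ($M{\left(c,N \right)} = 4 c + 5 = 5 + 4 c$)
$M{\left(-7,-13 \right)} - 326 = \left(5 + 4 \left(-7\right)\right) - 326 = \left(5 - 28\right) - 326 = -23 - 326 = -349$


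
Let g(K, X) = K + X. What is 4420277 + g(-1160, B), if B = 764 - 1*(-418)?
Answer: 4420299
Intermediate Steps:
B = 1182 (B = 764 + 418 = 1182)
4420277 + g(-1160, B) = 4420277 + (-1160 + 1182) = 4420277 + 22 = 4420299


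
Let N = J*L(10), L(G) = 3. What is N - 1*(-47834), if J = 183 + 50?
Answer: 48533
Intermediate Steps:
J = 233
N = 699 (N = 233*3 = 699)
N - 1*(-47834) = 699 - 1*(-47834) = 699 + 47834 = 48533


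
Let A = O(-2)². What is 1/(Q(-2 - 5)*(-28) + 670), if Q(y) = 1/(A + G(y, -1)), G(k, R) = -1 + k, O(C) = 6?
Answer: 1/669 ≈ 0.0014948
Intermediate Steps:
A = 36 (A = 6² = 36)
Q(y) = 1/(35 + y) (Q(y) = 1/(36 + (-1 + y)) = 1/(35 + y))
1/(Q(-2 - 5)*(-28) + 670) = 1/(-28/(35 + (-2 - 5)) + 670) = 1/(-28/(35 - 7) + 670) = 1/(-28/28 + 670) = 1/((1/28)*(-28) + 670) = 1/(-1 + 670) = 1/669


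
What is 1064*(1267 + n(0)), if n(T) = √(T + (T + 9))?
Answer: 1351280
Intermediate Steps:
n(T) = √(9 + 2*T) (n(T) = √(T + (9 + T)) = √(9 + 2*T))
1064*(1267 + n(0)) = 1064*(1267 + √(9 + 2*0)) = 1064*(1267 + √(9 + 0)) = 1064*(1267 + √9) = 1064*(1267 + 3) = 1064*1270 = 1351280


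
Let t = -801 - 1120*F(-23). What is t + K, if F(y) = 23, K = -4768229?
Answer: -4794790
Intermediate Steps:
t = -26561 (t = -801 - 1120*23 = -801 - 25760 = -26561)
t + K = -26561 - 4768229 = -4794790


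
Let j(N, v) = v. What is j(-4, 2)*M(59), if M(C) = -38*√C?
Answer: -76*√59 ≈ -583.77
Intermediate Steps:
j(-4, 2)*M(59) = 2*(-38*√59) = -76*√59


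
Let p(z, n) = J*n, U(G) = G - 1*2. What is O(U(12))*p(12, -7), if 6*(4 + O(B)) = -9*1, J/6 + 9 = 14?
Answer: 1155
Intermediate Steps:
J = 30 (J = -54 + 6*14 = -54 + 84 = 30)
U(G) = -2 + G (U(G) = G - 2 = -2 + G)
p(z, n) = 30*n
O(B) = -11/2 (O(B) = -4 + (-9*1)/6 = -4 + (⅙)*(-9) = -4 - 3/2 = -11/2)
O(U(12))*p(12, -7) = -165*(-7) = -11/2*(-210) = 1155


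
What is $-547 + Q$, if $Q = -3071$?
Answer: $-3618$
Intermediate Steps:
$-547 + Q = -547 - 3071 = -3618$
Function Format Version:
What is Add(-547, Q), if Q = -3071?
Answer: -3618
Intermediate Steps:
Add(-547, Q) = Add(-547, -3071) = -3618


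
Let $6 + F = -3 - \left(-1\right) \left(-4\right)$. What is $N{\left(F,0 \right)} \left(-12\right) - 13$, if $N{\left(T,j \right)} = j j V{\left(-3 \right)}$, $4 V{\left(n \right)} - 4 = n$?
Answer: $-13$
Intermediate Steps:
$V{\left(n \right)} = 1 + \frac{n}{4}$
$F = -13$ ($F = -6 - \left(3 - -4\right) = -6 - 7 = -13$)
$N{\left(T,j \right)} = \frac{j^{2}}{4}$ ($N{\left(T,j \right)} = j j \left(1 + \frac{1}{4} \left(-3\right)\right) = j^{2} \left(1 - \frac{3}{4}\right) = j^{2} \cdot \frac{1}{4} = \frac{j^{2}}{4}$)
$N{\left(F,0 \right)} \left(-12\right) - 13 = \frac{0^{2}}{4} \left(-12\right) - 13 = \frac{1}{4} \cdot 0 \left(-12\right) - 13 = 0 \left(-12\right) - 13 = 0 - 13 = -13$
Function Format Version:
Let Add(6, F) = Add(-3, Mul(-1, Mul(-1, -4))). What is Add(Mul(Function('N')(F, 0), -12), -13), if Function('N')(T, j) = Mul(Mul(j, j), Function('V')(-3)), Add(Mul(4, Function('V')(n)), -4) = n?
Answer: -13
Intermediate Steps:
Function('V')(n) = Add(1, Mul(Rational(1, 4), n))
F = -13 (F = Add(-6, Add(-3, Mul(-1, Mul(-1, -4)))) = Add(-6, Add(-3, Mul(-1, 4))) = Add(-6, Add(-3, -4)) = Add(-6, -7) = -13)
Function('N')(T, j) = Mul(Rational(1, 4), Pow(j, 2)) (Function('N')(T, j) = Mul(Mul(j, j), Add(1, Mul(Rational(1, 4), -3))) = Mul(Pow(j, 2), Add(1, Rational(-3, 4))) = Mul(Pow(j, 2), Rational(1, 4)) = Mul(Rational(1, 4), Pow(j, 2)))
Add(Mul(Function('N')(F, 0), -12), -13) = Add(Mul(Mul(Rational(1, 4), Pow(0, 2)), -12), -13) = Add(Mul(Mul(Rational(1, 4), 0), -12), -13) = Add(Mul(0, -12), -13) = Add(0, -13) = -13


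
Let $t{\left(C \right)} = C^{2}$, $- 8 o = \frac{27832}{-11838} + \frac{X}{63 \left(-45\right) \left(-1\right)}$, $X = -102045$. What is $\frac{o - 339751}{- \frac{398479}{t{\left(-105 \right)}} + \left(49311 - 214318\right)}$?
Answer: $\frac{177366477776075}{86161730168208} \approx 2.0585$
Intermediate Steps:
$o = \frac{14299027}{2983176}$ ($o = - \frac{\frac{27832}{-11838} - \frac{102045}{63 \left(-45\right) \left(-1\right)}}{8} = - \frac{27832 \left(- \frac{1}{11838}\right) - \frac{102045}{\left(-2835\right) \left(-1\right)}}{8} = - \frac{- \frac{13916}{5919} - \frac{102045}{2835}}{8} = - \frac{- \frac{13916}{5919} - \frac{6803}{189}}{8} = \left(- \frac{1}{8}\right) \left(- \frac{14299027}{372897}\right) = \frac{14299027}{2983176} \approx 4.7932$)
$\frac{o - 339751}{- \frac{398479}{t{\left(-105 \right)}} + \left(49311 - 214318\right)} = \frac{\frac{14299027}{2983176} - 339751}{- \frac{398479}{\left(-105\right)^{2}} + \left(49311 - 214318\right)} = - \frac{1013522730149}{2983176 \left(- \frac{398479}{11025} + \left(49311 - 214318\right)\right)} = - \frac{1013522730149}{2983176 \left(\left(-398479\right) \frac{1}{11025} - 165007\right)} = - \frac{1013522730149}{2983176 \left(- \frac{398479}{11025} - 165007\right)} = - \frac{1013522730149}{2983176 \left(- \frac{1819600654}{11025}\right)} = \left(- \frac{1013522730149}{2983176}\right) \left(- \frac{11025}{1819600654}\right) = \frac{177366477776075}{86161730168208}$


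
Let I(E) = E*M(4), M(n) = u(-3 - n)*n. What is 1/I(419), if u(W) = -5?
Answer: -1/8380 ≈ -0.00011933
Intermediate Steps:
M(n) = -5*n
I(E) = -20*E (I(E) = E*(-5*4) = E*(-20) = -20*E)
1/I(419) = 1/(-20*419) = 1/(-8380) = -1/8380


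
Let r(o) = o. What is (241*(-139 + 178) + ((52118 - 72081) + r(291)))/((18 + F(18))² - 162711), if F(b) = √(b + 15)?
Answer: 277977107/4393129758 + 10273*√33/732188293 ≈ 0.063356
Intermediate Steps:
F(b) = √(15 + b)
(241*(-139 + 178) + ((52118 - 72081) + r(291)))/((18 + F(18))² - 162711) = (241*(-139 + 178) + ((52118 - 72081) + 291))/((18 + √(15 + 18))² - 162711) = (241*39 + (-19963 + 291))/((18 + √33)² - 162711) = (9399 - 19672)/(-162711 + (18 + √33)²) = -10273/(-162711 + (18 + √33)²)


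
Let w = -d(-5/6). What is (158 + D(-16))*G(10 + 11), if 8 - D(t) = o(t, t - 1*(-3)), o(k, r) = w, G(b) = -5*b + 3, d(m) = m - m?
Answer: -16932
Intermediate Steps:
d(m) = 0
G(b) = 3 - 5*b
w = 0 (w = -1*0 = 0)
o(k, r) = 0
D(t) = 8 (D(t) = 8 - 1*0 = 8 + 0 = 8)
(158 + D(-16))*G(10 + 11) = (158 + 8)*(3 - 5*(10 + 11)) = 166*(3 - 5*21) = 166*(3 - 105) = 166*(-102) = -16932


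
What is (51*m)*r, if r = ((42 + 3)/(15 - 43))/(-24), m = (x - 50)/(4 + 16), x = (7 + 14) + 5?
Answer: -459/112 ≈ -4.0982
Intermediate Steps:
x = 26 (x = 21 + 5 = 26)
m = -6/5 (m = (26 - 50)/(4 + 16) = -24/20 = -24*1/20 = -6/5 ≈ -1.2000)
r = 15/224 (r = (45/(-28))*(-1/24) = (45*(-1/28))*(-1/24) = -45/28*(-1/24) = 15/224 ≈ 0.066964)
(51*m)*r = (51*(-6/5))*(15/224) = -306/5*15/224 = -459/112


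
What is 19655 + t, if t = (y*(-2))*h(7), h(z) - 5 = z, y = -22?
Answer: 20183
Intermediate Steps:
h(z) = 5 + z
t = 528 (t = (-22*(-2))*(5 + 7) = 44*12 = 528)
19655 + t = 19655 + 528 = 20183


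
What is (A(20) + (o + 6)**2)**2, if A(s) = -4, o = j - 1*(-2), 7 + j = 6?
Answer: 2025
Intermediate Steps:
j = -1 (j = -7 + 6 = -1)
o = 1 (o = -1 - 1*(-2) = -1 + 2 = 1)
(A(20) + (o + 6)**2)**2 = (-4 + (1 + 6)**2)**2 = (-4 + 7**2)**2 = (-4 + 49)**2 = 45**2 = 2025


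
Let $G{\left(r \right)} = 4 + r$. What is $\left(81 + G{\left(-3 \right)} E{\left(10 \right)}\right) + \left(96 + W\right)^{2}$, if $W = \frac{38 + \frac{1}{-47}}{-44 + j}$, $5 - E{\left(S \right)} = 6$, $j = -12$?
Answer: $\frac{1295887361}{141376} \approx 9166.3$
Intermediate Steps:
$E{\left(S \right)} = -1$ ($E{\left(S \right)} = 5 - 6 = -1$)
$W = - \frac{255}{376}$ ($W = \frac{38 + \frac{1}{-47}}{-44 - 12} = \frac{38 - \frac{1}{47}}{-56} = \frac{1785}{47} \left(- \frac{1}{56}\right) = - \frac{255}{376} \approx -0.67819$)
$\left(81 + G{\left(-3 \right)} E{\left(10 \right)}\right) + \left(96 + W\right)^{2} = \left(81 + \left(4 - 3\right) \left(-1\right)\right) + \left(96 - \frac{255}{376}\right)^{2} = \left(81 + 1 \left(-1\right)\right) + \left(\frac{35841}{376}\right)^{2} = \left(81 - 1\right) + \frac{1284577281}{141376} = 80 + \frac{1284577281}{141376} = \frac{1295887361}{141376}$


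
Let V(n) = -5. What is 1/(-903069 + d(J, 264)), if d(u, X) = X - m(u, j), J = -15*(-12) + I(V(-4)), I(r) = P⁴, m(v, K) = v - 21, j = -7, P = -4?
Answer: -1/903220 ≈ -1.1071e-6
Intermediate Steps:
m(v, K) = -21 + v
I(r) = 256 (I(r) = (-4)⁴ = 256)
J = 436 (J = -15*(-12) + 256 = 180 + 256 = 436)
d(u, X) = 21 + X - u (d(u, X) = X - (-21 + u) = X + (21 - u) = 21 + X - u)
1/(-903069 + d(J, 264)) = 1/(-903069 + (21 + 264 - 1*436)) = 1/(-903069 + (21 + 264 - 436)) = 1/(-903069 - 151) = 1/(-903220) = -1/903220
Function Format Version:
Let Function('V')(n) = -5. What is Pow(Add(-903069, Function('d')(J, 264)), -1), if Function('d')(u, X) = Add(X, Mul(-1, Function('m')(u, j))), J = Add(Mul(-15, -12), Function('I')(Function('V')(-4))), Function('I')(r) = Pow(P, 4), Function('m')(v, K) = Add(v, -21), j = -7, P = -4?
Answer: Rational(-1, 903220) ≈ -1.1071e-6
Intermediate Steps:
Function('m')(v, K) = Add(-21, v)
Function('I')(r) = 256 (Function('I')(r) = Pow(-4, 4) = 256)
J = 436 (J = Add(Mul(-15, -12), 256) = Add(180, 256) = 436)
Function('d')(u, X) = Add(21, X, Mul(-1, u)) (Function('d')(u, X) = Add(X, Mul(-1, Add(-21, u))) = Add(X, Add(21, Mul(-1, u))) = Add(21, X, Mul(-1, u)))
Pow(Add(-903069, Function('d')(J, 264)), -1) = Pow(Add(-903069, Add(21, 264, Mul(-1, 436))), -1) = Pow(Add(-903069, Add(21, 264, -436)), -1) = Pow(Add(-903069, -151), -1) = Pow(-903220, -1) = Rational(-1, 903220)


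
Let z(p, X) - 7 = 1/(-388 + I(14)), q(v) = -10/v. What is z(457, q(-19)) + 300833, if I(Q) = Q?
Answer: 112514159/374 ≈ 3.0084e+5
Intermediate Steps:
z(p, X) = 2617/374 (z(p, X) = 7 + 1/(-388 + 14) = 7 + 1/(-374) = 7 - 1/374 = 2617/374)
z(457, q(-19)) + 300833 = 2617/374 + 300833 = 112514159/374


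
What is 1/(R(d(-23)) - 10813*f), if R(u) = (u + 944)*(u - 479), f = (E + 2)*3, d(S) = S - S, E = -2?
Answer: -1/452176 ≈ -2.2115e-6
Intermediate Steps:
d(S) = 0
f = 0 (f = (-2 + 2)*3 = 0*3 = 0)
R(u) = (-479 + u)*(944 + u) (R(u) = (944 + u)*(-479 + u) = (-479 + u)*(944 + u))
1/(R(d(-23)) - 10813*f) = 1/((-452176 + 0**2 + 465*0) - 10813*0) = 1/((-452176 + 0 + 0) + 0) = 1/(-452176 + 0) = 1/(-452176) = -1/452176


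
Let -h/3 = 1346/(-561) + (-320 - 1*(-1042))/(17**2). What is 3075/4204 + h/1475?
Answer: 244318361/334112900 ≈ 0.73125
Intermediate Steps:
h = -944/3179 (h = -3*(1346/(-561) + (-320 - 1*(-1042))/(17**2)) = -3*(1346*(-1/561) + (-320 + 1042)/289) = -3*(-1346/561 + 722*(1/289)) = -3*(-1346/561 + 722/289) = -3*944/9537 = -944/3179 ≈ -0.29695)
3075/4204 + h/1475 = 3075/4204 - 944/3179/1475 = 3075*(1/4204) - 944/3179*1/1475 = 3075/4204 - 16/79475 = 244318361/334112900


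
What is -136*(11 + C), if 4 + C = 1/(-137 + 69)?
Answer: -950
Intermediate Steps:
C = -273/68 (C = -4 + 1/(-137 + 69) = -4 + 1/(-68) = -4 - 1/68 = -273/68 ≈ -4.0147)
-136*(11 + C) = -136*(11 - 273/68) = -136*475/68 = -950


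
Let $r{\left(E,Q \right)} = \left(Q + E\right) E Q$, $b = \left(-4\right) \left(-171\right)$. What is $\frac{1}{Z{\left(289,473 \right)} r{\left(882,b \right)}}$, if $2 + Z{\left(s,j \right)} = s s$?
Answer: $\frac{1}{78904492399152} \approx 1.2674 \cdot 10^{-14}$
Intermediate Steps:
$Z{\left(s,j \right)} = -2 + s^{2}$ ($Z{\left(s,j \right)} = -2 + s s = -2 + s^{2}$)
$b = 684$
$r{\left(E,Q \right)} = E Q \left(E + Q\right)$ ($r{\left(E,Q \right)} = \left(E + Q\right) E Q = E Q \left(E + Q\right)$)
$\frac{1}{Z{\left(289,473 \right)} r{\left(882,b \right)}} = \frac{1}{\left(-2 + 289^{2}\right) 882 \cdot 684 \left(882 + 684\right)} = \frac{1}{\left(-2 + 83521\right) 882 \cdot 684 \cdot 1566} = \frac{1}{83519 \cdot 944749008} = \frac{1}{83519} \cdot \frac{1}{944749008} = \frac{1}{78904492399152}$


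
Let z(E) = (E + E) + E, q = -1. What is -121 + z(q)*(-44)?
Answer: 11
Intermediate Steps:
z(E) = 3*E (z(E) = 2*E + E = 3*E)
-121 + z(q)*(-44) = -121 + (3*(-1))*(-44) = -121 - 3*(-44) = -121 + 132 = 11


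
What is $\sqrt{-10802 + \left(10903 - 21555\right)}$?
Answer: $i \sqrt{21454} \approx 146.47 i$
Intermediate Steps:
$\sqrt{-10802 + \left(10903 - 21555\right)} = \sqrt{-10802 - 10652} = \sqrt{-21454} = i \sqrt{21454}$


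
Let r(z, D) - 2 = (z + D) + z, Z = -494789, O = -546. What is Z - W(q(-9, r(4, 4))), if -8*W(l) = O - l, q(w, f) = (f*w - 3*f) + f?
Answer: -494838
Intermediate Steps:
r(z, D) = 2 + D + 2*z (r(z, D) = 2 + ((z + D) + z) = 2 + ((D + z) + z) = 2 + (D + 2*z) = 2 + D + 2*z)
q(w, f) = -2*f + f*w (q(w, f) = (-3*f + f*w) + f = -2*f + f*w)
W(l) = 273/4 + l/8 (W(l) = -(-546 - l)/8 = 273/4 + l/8)
Z - W(q(-9, r(4, 4))) = -494789 - (273/4 + ((2 + 4 + 2*4)*(-2 - 9))/8) = -494789 - (273/4 + ((2 + 4 + 8)*(-11))/8) = -494789 - (273/4 + (14*(-11))/8) = -494789 - (273/4 + (⅛)*(-154)) = -494789 - (273/4 - 77/4) = -494789 - 1*49 = -494789 - 49 = -494838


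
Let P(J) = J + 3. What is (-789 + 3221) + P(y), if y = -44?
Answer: 2391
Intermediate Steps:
P(J) = 3 + J
(-789 + 3221) + P(y) = (-789 + 3221) + (3 - 44) = 2432 - 41 = 2391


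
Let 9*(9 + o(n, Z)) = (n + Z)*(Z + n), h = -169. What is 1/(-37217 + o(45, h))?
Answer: -9/319658 ≈ -2.8155e-5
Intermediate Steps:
o(n, Z) = -9 + (Z + n)²/9 (o(n, Z) = -9 + ((n + Z)*(Z + n))/9 = -9 + ((Z + n)*(Z + n))/9 = -9 + (Z + n)²/9)
1/(-37217 + o(45, h)) = 1/(-37217 + (-9 + (-169 + 45)²/9)) = 1/(-37217 + (-9 + (⅑)*(-124)²)) = 1/(-37217 + (-9 + (⅑)*15376)) = 1/(-37217 + (-9 + 15376/9)) = 1/(-37217 + 15295/9) = 1/(-319658/9) = -9/319658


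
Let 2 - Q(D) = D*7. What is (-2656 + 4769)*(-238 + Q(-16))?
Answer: -262012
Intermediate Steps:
Q(D) = 2 - 7*D (Q(D) = 2 - D*7 = 2 - 7*D)
(-2656 + 4769)*(-238 + Q(-16)) = (-2656 + 4769)*(-238 + (2 - 7*(-16))) = 2113*(-238 + (2 + 112)) = 2113*(-238 + 114) = 2113*(-124) = -262012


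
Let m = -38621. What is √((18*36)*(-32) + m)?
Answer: I*√59357 ≈ 243.63*I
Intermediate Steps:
√((18*36)*(-32) + m) = √((18*36)*(-32) - 38621) = √(648*(-32) - 38621) = √(-20736 - 38621) = √(-59357) = I*√59357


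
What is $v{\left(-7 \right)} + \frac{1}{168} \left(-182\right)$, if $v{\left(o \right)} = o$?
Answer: $- \frac{97}{12} \approx -8.0833$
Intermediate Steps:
$v{\left(-7 \right)} + \frac{1}{168} \left(-182\right) = -7 + \frac{1}{168} \left(-182\right) = -7 - \frac{13}{12} = - \frac{97}{12}$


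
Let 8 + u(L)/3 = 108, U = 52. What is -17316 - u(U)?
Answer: -17616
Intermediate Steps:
u(L) = 300 (u(L) = -24 + 3*108 = -24 + 324 = 300)
-17316 - u(U) = -17316 - 1*300 = -17316 - 300 = -17616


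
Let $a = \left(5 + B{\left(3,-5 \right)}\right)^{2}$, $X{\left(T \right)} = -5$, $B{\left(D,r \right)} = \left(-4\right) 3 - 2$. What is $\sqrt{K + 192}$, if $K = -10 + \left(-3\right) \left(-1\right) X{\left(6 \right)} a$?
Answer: $i \sqrt{1033} \approx 32.14 i$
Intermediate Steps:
$B{\left(D,r \right)} = -14$ ($B{\left(D,r \right)} = -12 - 2 = -14$)
$a = 81$ ($a = \left(5 - 14\right)^{2} = \left(-9\right)^{2} = 81$)
$K = -1225$ ($K = -10 + \left(-3\right) \left(-1\right) \left(-5\right) 81 = -10 + 3 \left(-5\right) 81 = -10 - 1215 = -1225$)
$\sqrt{K + 192} = \sqrt{-1225 + 192} = \sqrt{-1033} = i \sqrt{1033}$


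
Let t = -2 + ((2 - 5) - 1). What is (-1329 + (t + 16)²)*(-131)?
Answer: 160999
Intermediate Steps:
t = -6 (t = -2 + (-3 - 1) = -2 - 4 = -6)
(-1329 + (t + 16)²)*(-131) = (-1329 + (-6 + 16)²)*(-131) = (-1329 + 10²)*(-131) = (-1329 + 100)*(-131) = -1229*(-131) = 160999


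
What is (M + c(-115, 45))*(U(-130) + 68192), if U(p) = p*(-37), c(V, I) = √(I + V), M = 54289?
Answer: 3963205578 + 73002*I*√70 ≈ 3.9632e+9 + 6.1078e+5*I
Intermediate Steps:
U(p) = -37*p
(M + c(-115, 45))*(U(-130) + 68192) = (54289 + √(45 - 115))*(-37*(-130) + 68192) = (54289 + √(-70))*(4810 + 68192) = (54289 + I*√70)*73002 = 3963205578 + 73002*I*√70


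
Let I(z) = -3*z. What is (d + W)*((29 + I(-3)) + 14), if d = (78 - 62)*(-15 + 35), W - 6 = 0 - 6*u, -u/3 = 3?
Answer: 19760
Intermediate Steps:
u = -9 (u = -3*3 = -9)
W = 60 (W = 6 + (0 - 6*(-9)) = 6 + (0 + 54) = 6 + 54 = 60)
d = 320 (d = 16*20 = 320)
(d + W)*((29 + I(-3)) + 14) = (320 + 60)*((29 - 3*(-3)) + 14) = 380*((29 + 9) + 14) = 380*(38 + 14) = 380*52 = 19760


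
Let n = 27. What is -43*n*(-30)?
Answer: 34830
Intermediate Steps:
-43*n*(-30) = -43*27*(-30) = -1161*(-30) = 34830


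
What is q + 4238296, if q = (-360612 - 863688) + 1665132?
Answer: 4679128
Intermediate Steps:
q = 440832 (q = -1224300 + 1665132 = 440832)
q + 4238296 = 440832 + 4238296 = 4679128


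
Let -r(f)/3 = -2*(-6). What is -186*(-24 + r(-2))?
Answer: 11160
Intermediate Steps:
r(f) = -36 (r(f) = -(-6)*(-6) = -3*12 = -36)
-186*(-24 + r(-2)) = -186*(-24 - 36) = -186*(-60) = 11160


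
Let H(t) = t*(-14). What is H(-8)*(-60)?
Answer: -6720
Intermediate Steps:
H(t) = -14*t
H(-8)*(-60) = -14*(-8)*(-60) = 112*(-60) = -6720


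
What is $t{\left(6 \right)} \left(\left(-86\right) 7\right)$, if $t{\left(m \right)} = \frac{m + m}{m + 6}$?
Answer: $-602$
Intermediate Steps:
$t{\left(m \right)} = \frac{2 m}{6 + m}$
$t{\left(6 \right)} \left(\left(-86\right) 7\right) = 2 \cdot 6 \frac{1}{6 + 6} \left(\left(-86\right) 7\right) = 2 \cdot 6 \cdot \frac{1}{12} \left(-602\right) = 1 \left(-602\right) = -602$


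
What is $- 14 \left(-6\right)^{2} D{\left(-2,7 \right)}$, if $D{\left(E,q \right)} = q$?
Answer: $-3528$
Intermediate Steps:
$- 14 \left(-6\right)^{2} D{\left(-2,7 \right)} = - 14 \left(-6\right)^{2} \cdot 7 = \left(-14\right) 36 \cdot 7 = \left(-504\right) 7 = -3528$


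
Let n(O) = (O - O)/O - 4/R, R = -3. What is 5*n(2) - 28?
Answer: -64/3 ≈ -21.333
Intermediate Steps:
n(O) = 4/3 (n(O) = (O - O)/O - 4/(-3) = 0/O - 4*(-⅓) = 0 + 4/3 = 4/3)
5*n(2) - 28 = 5*(4/3) - 28 = 20/3 - 28 = -64/3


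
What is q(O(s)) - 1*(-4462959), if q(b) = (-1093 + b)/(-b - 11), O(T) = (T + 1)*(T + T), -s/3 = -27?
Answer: 59335027714/13295 ≈ 4.4630e+6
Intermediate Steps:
s = 81 (s = -3*(-27) = 81)
O(T) = 2*T*(1 + T) (O(T) = (1 + T)*(2*T) = 2*T*(1 + T))
q(b) = (-1093 + b)/(-11 - b)
q(O(s)) - 1*(-4462959) = (1093 - 2*81*(1 + 81))/(11 + 2*81*(1 + 81)) - 1*(-4462959) = (1093 - 2*81*82)/(11 + 2*81*82) + 4462959 = (1093 - 1*13284)/(11 + 13284) + 4462959 = (1093 - 13284)/13295 + 4462959 = (1/13295)*(-12191) + 4462959 = -12191/13295 + 4462959 = 59335027714/13295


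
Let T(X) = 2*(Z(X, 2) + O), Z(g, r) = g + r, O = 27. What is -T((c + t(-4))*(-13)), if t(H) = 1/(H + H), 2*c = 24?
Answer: 1003/4 ≈ 250.75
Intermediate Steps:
c = 12 (c = (½)*24 = 12)
t(H) = 1/(2*H)
T(X) = 58 + 2*X (T(X) = 2*((X + 2) + 27) = 2*((2 + X) + 27) = 2*(29 + X) = 58 + 2*X)
-T((c + t(-4))*(-13)) = -(58 + 2*((12 + (½)/(-4))*(-13))) = -(58 + 2*((12 + (½)*(-¼))*(-13))) = -(58 + 2*((12 - ⅛)*(-13))) = -(58 + 2*((95/8)*(-13))) = -(58 + 2*(-1235/8)) = -(58 - 1235/4) = -1*(-1003/4) = 1003/4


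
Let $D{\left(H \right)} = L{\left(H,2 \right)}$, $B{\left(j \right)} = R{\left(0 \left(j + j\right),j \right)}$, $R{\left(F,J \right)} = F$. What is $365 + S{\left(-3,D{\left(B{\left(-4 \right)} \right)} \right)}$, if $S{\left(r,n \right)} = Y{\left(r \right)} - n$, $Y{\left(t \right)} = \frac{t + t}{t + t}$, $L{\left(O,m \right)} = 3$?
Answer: $363$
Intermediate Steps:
$B{\left(j \right)} = 0$ ($B{\left(j \right)} = 0 \left(j + j\right) = 0 \cdot 2 j = 0$)
$D{\left(H \right)} = 3$
$Y{\left(t \right)} = 1$ ($Y{\left(t \right)} = \frac{2 t}{2 t} = 2 t \frac{1}{2 t} = 1$)
$S{\left(r,n \right)} = 1 - n$
$365 + S{\left(-3,D{\left(B{\left(-4 \right)} \right)} \right)} = 365 + \left(1 - 3\right) = 365 - 2 = 363$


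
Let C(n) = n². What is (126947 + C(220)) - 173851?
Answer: 1496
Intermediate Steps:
(126947 + C(220)) - 173851 = (126947 + 220²) - 173851 = (126947 + 48400) - 173851 = 175347 - 173851 = 1496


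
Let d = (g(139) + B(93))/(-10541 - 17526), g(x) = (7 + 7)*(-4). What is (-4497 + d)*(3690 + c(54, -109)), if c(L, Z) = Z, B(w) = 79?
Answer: -451984230082/28067 ≈ -1.6104e+7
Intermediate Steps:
g(x) = -56 (g(x) = 14*(-4) = -56)
d = -23/28067 (d = (-56 + 79)/(-10541 - 17526) = 23/(-28067) = 23*(-1/28067) = -23/28067 ≈ -0.00081947)
(-4497 + d)*(3690 + c(54, -109)) = (-4497 - 23/28067)*(3690 - 109) = -126217322/28067*3581 = -451984230082/28067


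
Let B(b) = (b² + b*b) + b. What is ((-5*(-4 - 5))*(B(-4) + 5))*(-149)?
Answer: -221265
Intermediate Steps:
B(b) = b + 2*b² (B(b) = (b² + b²) + b = 2*b² + b = b + 2*b²)
((-5*(-4 - 5))*(B(-4) + 5))*(-149) = ((-5*(-4 - 5))*(-4*(1 + 2*(-4)) + 5))*(-149) = ((-5*(-9))*(-4*(1 - 8) + 5))*(-149) = (45*(-4*(-7) + 5))*(-149) = (45*(28 + 5))*(-149) = (45*33)*(-149) = 1485*(-149) = -221265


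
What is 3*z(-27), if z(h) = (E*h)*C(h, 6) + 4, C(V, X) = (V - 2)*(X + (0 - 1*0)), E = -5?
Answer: -70458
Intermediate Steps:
C(V, X) = X*(-2 + V) (C(V, X) = (-2 + V)*(X + (0 + 0)) = (-2 + V)*(X + 0) = (-2 + V)*X = X*(-2 + V))
z(h) = 4 - 5*h*(-12 + 6*h) (z(h) = (-5*h)*(6*(-2 + h)) + 4 = (-5*h)*(-12 + 6*h) + 4 = -5*h*(-12 + 6*h) + 4 = 4 - 5*h*(-12 + 6*h))
3*z(-27) = 3*(4 - 30*(-27)*(-2 - 27)) = 3*(4 - 30*(-27)*(-29)) = 3*(4 - 23490) = 3*(-23486) = -70458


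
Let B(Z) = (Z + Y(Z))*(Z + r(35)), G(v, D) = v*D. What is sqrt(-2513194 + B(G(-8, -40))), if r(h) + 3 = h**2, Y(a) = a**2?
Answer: sqrt(155881046) ≈ 12485.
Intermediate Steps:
G(v, D) = D*v
r(h) = -3 + h**2
B(Z) = (1222 + Z)*(Z + Z**2) (B(Z) = (Z + Z**2)*(Z + (-3 + 35**2)) = (Z + Z**2)*(Z + (-3 + 1225)) = (Z + Z**2)*(Z + 1222) = (Z + Z**2)*(1222 + Z) = (1222 + Z)*(Z + Z**2))
sqrt(-2513194 + B(G(-8, -40))) = sqrt(-2513194 + (-40*(-8))*(1222 + (-40*(-8))**2 + 1223*(-40*(-8)))) = sqrt(-2513194 + 320*(1222 + 320**2 + 1223*320)) = sqrt(-2513194 + 320*(1222 + 102400 + 391360)) = sqrt(-2513194 + 320*494982) = sqrt(-2513194 + 158394240) = sqrt(155881046)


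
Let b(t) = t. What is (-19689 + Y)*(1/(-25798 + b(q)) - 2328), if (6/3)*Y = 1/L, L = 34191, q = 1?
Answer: 80857003783458149/1764050454 ≈ 4.5836e+7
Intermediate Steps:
Y = 1/68382 (Y = (½)/34191 = (½)*(1/34191) = 1/68382 ≈ 1.4624e-5)
(-19689 + Y)*(1/(-25798 + b(q)) - 2328) = (-19689 + 1/68382)*(1/(-25798 + 1) - 2328) = -1346373197*(1/(-25797) - 2328)/68382 = -1346373197*(-1/25797 - 2328)/68382 = -1346373197/68382*(-60055417/25797) = 80857003783458149/1764050454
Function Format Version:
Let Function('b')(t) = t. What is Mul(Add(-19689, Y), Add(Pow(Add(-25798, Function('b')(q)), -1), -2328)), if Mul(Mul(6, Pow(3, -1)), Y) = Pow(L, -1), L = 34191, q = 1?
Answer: Rational(80857003783458149, 1764050454) ≈ 4.5836e+7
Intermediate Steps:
Y = Rational(1, 68382) (Y = Mul(Rational(1, 2), Pow(34191, -1)) = Mul(Rational(1, 2), Rational(1, 34191)) = Rational(1, 68382) ≈ 1.4624e-5)
Mul(Add(-19689, Y), Add(Pow(Add(-25798, Function('b')(q)), -1), -2328)) = Mul(Add(-19689, Rational(1, 68382)), Add(Pow(Add(-25798, 1), -1), -2328)) = Mul(Rational(-1346373197, 68382), Add(Pow(-25797, -1), -2328)) = Mul(Rational(-1346373197, 68382), Add(Rational(-1, 25797), -2328)) = Mul(Rational(-1346373197, 68382), Rational(-60055417, 25797)) = Rational(80857003783458149, 1764050454)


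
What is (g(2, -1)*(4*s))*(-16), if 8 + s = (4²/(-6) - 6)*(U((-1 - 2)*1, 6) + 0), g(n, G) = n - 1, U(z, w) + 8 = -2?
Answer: -15104/3 ≈ -5034.7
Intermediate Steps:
U(z, w) = -10 (U(z, w) = -8 - 2 = -10)
g(n, G) = -1 + n
s = 236/3 (s = -8 + (4²/(-6) - 6)*(-10 + 0) = -8 + (16*(-⅙) - 6)*(-10) = -8 + (-8/3 - 6)*(-10) = -8 - 26/3*(-10) = -8 + 260/3 = 236/3 ≈ 78.667)
(g(2, -1)*(4*s))*(-16) = ((-1 + 2)*(4*(236/3)))*(-16) = (1*(944/3))*(-16) = (944/3)*(-16) = -15104/3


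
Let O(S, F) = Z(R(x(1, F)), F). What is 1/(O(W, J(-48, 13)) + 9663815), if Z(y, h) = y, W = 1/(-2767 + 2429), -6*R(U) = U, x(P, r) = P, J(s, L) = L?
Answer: 6/57982889 ≈ 1.0348e-7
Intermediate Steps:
R(U) = -U/6
W = -1/338 (W = 1/(-338) = -1/338 ≈ -0.0029586)
O(S, F) = -⅙ (O(S, F) = -⅙*1 = -⅙)
1/(O(W, J(-48, 13)) + 9663815) = 1/(-⅙ + 9663815) = 1/(57982889/6) = 6/57982889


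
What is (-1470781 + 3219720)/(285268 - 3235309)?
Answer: -1748939/2950041 ≈ -0.59285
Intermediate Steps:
(-1470781 + 3219720)/(285268 - 3235309) = 1748939/(-2950041) = 1748939*(-1/2950041) = -1748939/2950041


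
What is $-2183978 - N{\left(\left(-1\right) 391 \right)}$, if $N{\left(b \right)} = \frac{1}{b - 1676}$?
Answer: $- \frac{4514282525}{2067} \approx -2.184 \cdot 10^{6}$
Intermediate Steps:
$N{\left(b \right)} = \frac{1}{-1676 + b}$
$-2183978 - N{\left(\left(-1\right) 391 \right)} = -2183978 - \frac{1}{-1676 - 391} = -2183978 - \frac{1}{-2067} = -2183978 - - \frac{1}{2067} = -2183978 + \frac{1}{2067} = - \frac{4514282525}{2067}$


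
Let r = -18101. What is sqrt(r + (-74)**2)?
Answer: 5*I*sqrt(505) ≈ 112.36*I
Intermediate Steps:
sqrt(r + (-74)**2) = sqrt(-18101 + (-74)**2) = sqrt(-18101 + 5476) = sqrt(-12625) = 5*I*sqrt(505)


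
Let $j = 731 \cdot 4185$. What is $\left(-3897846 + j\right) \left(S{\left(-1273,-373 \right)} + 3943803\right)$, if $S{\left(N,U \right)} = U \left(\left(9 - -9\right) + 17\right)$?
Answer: $-3296368511028$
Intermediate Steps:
$S{\left(N,U \right)} = 35 U$ ($S{\left(N,U \right)} = U \left(\left(9 + 9\right) + 17\right) = U \left(18 + 17\right) = U 35 = 35 U$)
$j = 3059235$
$\left(-3897846 + j\right) \left(S{\left(-1273,-373 \right)} + 3943803\right) = \left(-3897846 + 3059235\right) \left(35 \left(-373\right) + 3943803\right) = - 838611 \left(-13055 + 3943803\right) = \left(-838611\right) 3930748 = -3296368511028$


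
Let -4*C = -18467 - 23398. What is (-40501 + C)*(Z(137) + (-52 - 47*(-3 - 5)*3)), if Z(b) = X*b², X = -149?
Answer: 335849175195/4 ≈ 8.3962e+10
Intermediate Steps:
Z(b) = -149*b²
C = 41865/4 (C = -(-18467 - 23398)/4 = -¼*(-41865) = 41865/4 ≈ 10466.)
(-40501 + C)*(Z(137) + (-52 - 47*(-3 - 5)*3)) = (-40501 + 41865/4)*(-149*137² + (-52 - 47*(-3 - 5)*3)) = -120139*(-149*18769 + (-52 - (-376)*3))/4 = -120139*(-2796581 + (-52 - 47*(-24)))/4 = -120139*(-2796581 + (-52 + 1128))/4 = -120139*(-2796581 + 1076)/4 = -120139/4*(-2795505) = 335849175195/4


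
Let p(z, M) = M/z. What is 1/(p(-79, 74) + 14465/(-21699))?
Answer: -1714221/2748461 ≈ -0.62370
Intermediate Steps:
1/(p(-79, 74) + 14465/(-21699)) = 1/(74/(-79) + 14465/(-21699)) = 1/(74*(-1/79) + 14465*(-1/21699)) = 1/(-74/79 - 14465/21699) = 1/(-2748461/1714221) = -1714221/2748461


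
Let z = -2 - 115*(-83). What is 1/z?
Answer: 1/9543 ≈ 0.00010479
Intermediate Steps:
z = 9543 (z = -2 + 9545 = 9543)
1/z = 1/9543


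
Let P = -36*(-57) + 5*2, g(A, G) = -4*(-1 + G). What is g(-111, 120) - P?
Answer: -2538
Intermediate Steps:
g(A, G) = 4 - 4*G
P = 2062 (P = 2052 + 10 = 2062)
g(-111, 120) - P = (4 - 4*120) - 1*2062 = (4 - 480) - 2062 = -476 - 2062 = -2538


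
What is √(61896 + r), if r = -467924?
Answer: 2*I*√101507 ≈ 637.2*I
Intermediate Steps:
√(61896 + r) = √(61896 - 467924) = √(-406028) = 2*I*√101507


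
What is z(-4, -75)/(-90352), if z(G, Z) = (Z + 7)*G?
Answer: -17/5647 ≈ -0.0030104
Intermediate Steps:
z(G, Z) = G*(7 + Z) (z(G, Z) = (7 + Z)*G = G*(7 + Z))
z(-4, -75)/(-90352) = -4*(7 - 75)/(-90352) = -4*(-68)*(-1/90352) = 272*(-1/90352) = -17/5647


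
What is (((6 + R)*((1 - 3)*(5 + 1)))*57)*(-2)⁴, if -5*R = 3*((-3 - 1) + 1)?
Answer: -426816/5 ≈ -85363.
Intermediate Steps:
R = 9/5 (R = -3*((-3 - 1) + 1)/5 = -3*(-4 + 1)/5 = -3*(-3)/5 = -⅕*(-9) = 9/5 ≈ 1.8000)
(((6 + R)*((1 - 3)*(5 + 1)))*57)*(-2)⁴ = (((6 + 9/5)*((1 - 3)*(5 + 1)))*57)*(-2)⁴ = ((39*(-2*6)/5)*57)*16 = (((39/5)*(-12))*57)*16 = -468/5*57*16 = -26676/5*16 = -426816/5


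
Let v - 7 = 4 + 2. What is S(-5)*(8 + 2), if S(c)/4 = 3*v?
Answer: 1560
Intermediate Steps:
v = 13 (v = 7 + (4 + 2) = 7 + 6 = 13)
S(c) = 156 (S(c) = 4*(3*13) = 4*39 = 156)
S(-5)*(8 + 2) = 156*(8 + 2) = 156*10 = 1560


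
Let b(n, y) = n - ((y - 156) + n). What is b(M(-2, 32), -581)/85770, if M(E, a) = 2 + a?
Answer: 737/85770 ≈ 0.0085928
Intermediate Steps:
b(n, y) = 156 - y (b(n, y) = n - ((-156 + y) + n) = n - (-156 + n + y) = n + (156 - n - y) = 156 - y)
b(M(-2, 32), -581)/85770 = (156 - 1*(-581))/85770 = (156 + 581)*(1/85770) = 737*(1/85770) = 737/85770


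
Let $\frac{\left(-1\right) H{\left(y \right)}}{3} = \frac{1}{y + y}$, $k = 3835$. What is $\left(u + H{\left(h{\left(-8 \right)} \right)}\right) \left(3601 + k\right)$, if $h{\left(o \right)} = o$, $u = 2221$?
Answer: $\frac{66067001}{4} \approx 1.6517 \cdot 10^{7}$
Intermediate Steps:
$H{\left(y \right)} = - \frac{3}{2 y}$ ($H{\left(y \right)} = - \frac{3}{y + y} = - \frac{3}{2 y}$)
$\left(u + H{\left(h{\left(-8 \right)} \right)}\right) \left(3601 + k\right) = \left(2221 - \frac{3}{2 \left(-8\right)}\right) \left(3601 + 3835\right) = \left(2221 - - \frac{3}{16}\right) 7436 = \left(2221 + \frac{3}{16}\right) 7436 = \frac{35539}{16} \cdot 7436 = \frac{66067001}{4}$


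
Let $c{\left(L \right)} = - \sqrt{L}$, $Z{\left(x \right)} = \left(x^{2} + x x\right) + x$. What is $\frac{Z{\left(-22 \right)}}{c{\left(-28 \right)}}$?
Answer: $\frac{473 i \sqrt{7}}{7} \approx 178.78 i$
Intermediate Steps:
$Z{\left(x \right)} = x + 2 x^{2}$ ($Z{\left(x \right)} = \left(x^{2} + x^{2}\right) + x = 2 x^{2} + x = x + 2 x^{2}$)
$\frac{Z{\left(-22 \right)}}{c{\left(-28 \right)}} = \frac{\left(-22\right) \left(1 + 2 \left(-22\right)\right)}{\left(-1\right) \sqrt{-28}} = \frac{\left(-22\right) \left(1 - 44\right)}{\left(-1\right) 2 i \sqrt{7}} = \frac{\left(-22\right) \left(-43\right)}{\left(-2\right) i \sqrt{7}} = 946 \frac{i \sqrt{7}}{14} = \frac{473 i \sqrt{7}}{7}$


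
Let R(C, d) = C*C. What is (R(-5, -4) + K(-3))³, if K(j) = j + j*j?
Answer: 29791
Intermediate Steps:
K(j) = j + j²
R(C, d) = C²
(R(-5, -4) + K(-3))³ = ((-5)² - 3*(1 - 3))³ = (25 - 3*(-2))³ = (25 + 6)³ = 31³ = 29791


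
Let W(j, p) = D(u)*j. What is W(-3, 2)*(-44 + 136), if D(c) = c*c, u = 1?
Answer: -276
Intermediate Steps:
D(c) = c²
W(j, p) = j (W(j, p) = 1²*j = 1*j = j)
W(-3, 2)*(-44 + 136) = -3*(-44 + 136) = -3*92 = -276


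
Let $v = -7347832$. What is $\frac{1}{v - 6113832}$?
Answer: $- \frac{1}{13461664} \approx -7.4285 \cdot 10^{-8}$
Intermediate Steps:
$\frac{1}{v - 6113832} = \frac{1}{-7347832 - 6113832} = \frac{1}{-13461664} = - \frac{1}{13461664}$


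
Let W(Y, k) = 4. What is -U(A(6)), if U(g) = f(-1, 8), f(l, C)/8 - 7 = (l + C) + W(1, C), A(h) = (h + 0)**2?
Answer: -144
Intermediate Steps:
A(h) = h**2
f(l, C) = 88 + 8*C + 8*l (f(l, C) = 56 + 8*((l + C) + 4) = 56 + 8*((C + l) + 4) = 56 + 8*(4 + C + l) = 56 + (32 + 8*C + 8*l) = 88 + 8*C + 8*l)
U(g) = 144 (U(g) = 88 + 8*8 + 8*(-1) = 88 + 64 - 8 = 144)
-U(A(6)) = -1*144 = -144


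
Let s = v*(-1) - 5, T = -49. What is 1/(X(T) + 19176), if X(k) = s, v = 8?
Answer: 1/19163 ≈ 5.2184e-5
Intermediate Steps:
s = -13 (s = 8*(-1) - 5 = -8 - 5 = -13)
X(k) = -13
1/(X(T) + 19176) = 1/(-13 + 19176) = 1/19163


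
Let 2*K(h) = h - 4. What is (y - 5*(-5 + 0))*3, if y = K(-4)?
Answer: 63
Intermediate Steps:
K(h) = -2 + h/2 (K(h) = (h - 4)/2 = (-4 + h)/2 = -2 + h/2)
y = -4 (y = -2 + (½)*(-4) = -2 - 2 = -4)
(y - 5*(-5 + 0))*3 = (-4 - 5*(-5 + 0))*3 = (-4 - 5*(-5))*3 = (-4 + 25)*3 = 21*3 = 63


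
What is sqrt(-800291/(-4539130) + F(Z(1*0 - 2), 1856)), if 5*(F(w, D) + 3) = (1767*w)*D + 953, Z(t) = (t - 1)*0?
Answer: sqrt(3868886961921270)/4539130 ≈ 13.703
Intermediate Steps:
Z(t) = 0 (Z(t) = (-1 + t)*0 = 0)
F(w, D) = 938/5 + 1767*D*w/5 (F(w, D) = -3 + ((1767*w)*D + 953)/5 = -3 + (1767*D*w + 953)/5 = -3 + (953 + 1767*D*w)/5 = -3 + (953/5 + 1767*D*w/5) = 938/5 + 1767*D*w/5)
sqrt(-800291/(-4539130) + F(Z(1*0 - 2), 1856)) = sqrt(-800291/(-4539130) + (938/5 + (1767/5)*1856*0)) = sqrt(-800291*(-1/4539130) + (938/5 + 0)) = sqrt(800291/4539130 + 938/5) = sqrt(852341079/4539130) = sqrt(3868886961921270)/4539130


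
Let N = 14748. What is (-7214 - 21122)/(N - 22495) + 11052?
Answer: 85648180/7747 ≈ 11056.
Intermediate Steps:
(-7214 - 21122)/(N - 22495) + 11052 = (-7214 - 21122)/(14748 - 22495) + 11052 = -28336/(-7747) + 11052 = -28336*(-1/7747) + 11052 = 28336/7747 + 11052 = 85648180/7747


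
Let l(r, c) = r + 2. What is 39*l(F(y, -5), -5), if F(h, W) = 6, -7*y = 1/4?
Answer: 312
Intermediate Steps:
y = -1/28 (y = -⅐/4 = -⅐*¼ = -1/28 ≈ -0.035714)
l(r, c) = 2 + r
39*l(F(y, -5), -5) = 39*(2 + 6) = 39*8 = 312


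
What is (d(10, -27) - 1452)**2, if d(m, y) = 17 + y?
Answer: 2137444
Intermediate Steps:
(d(10, -27) - 1452)**2 = ((17 - 27) - 1452)**2 = (-10 - 1452)**2 = (-1462)**2 = 2137444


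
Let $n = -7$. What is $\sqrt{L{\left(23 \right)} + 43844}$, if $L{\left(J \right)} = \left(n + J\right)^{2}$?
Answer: $210$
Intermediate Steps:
$L{\left(J \right)} = \left(-7 + J\right)^{2}$
$\sqrt{L{\left(23 \right)} + 43844} = \sqrt{\left(-7 + 23\right)^{2} + 43844} = \sqrt{16^{2} + 43844} = \sqrt{256 + 43844} = \sqrt{44100} = 210$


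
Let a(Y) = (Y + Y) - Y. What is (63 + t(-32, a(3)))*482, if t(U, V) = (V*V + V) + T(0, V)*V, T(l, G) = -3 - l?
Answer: 31812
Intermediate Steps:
a(Y) = Y (a(Y) = 2*Y - Y = Y)
t(U, V) = V² - 2*V (t(U, V) = (V*V + V) + (-3 - 1*0)*V = (V² + V) + (-3 + 0)*V = (V + V²) - 3*V = V² - 2*V)
(63 + t(-32, a(3)))*482 = (63 + 3*(-2 + 3))*482 = (63 + 3*1)*482 = (63 + 3)*482 = 66*482 = 31812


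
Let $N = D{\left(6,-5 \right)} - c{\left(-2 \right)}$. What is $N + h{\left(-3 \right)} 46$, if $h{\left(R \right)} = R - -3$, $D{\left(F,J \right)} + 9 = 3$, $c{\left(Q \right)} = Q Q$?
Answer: $-10$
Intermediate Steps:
$c{\left(Q \right)} = Q^{2}$
$D{\left(F,J \right)} = -6$ ($D{\left(F,J \right)} = -9 + 3 = -6$)
$h{\left(R \right)} = 3 + R$ ($h{\left(R \right)} = R + 3 = 3 + R$)
$N = -10$ ($N = -6 - \left(-2\right)^{2} = -6 - 4 = -10$)
$N + h{\left(-3 \right)} 46 = -10 + \left(3 - 3\right) 46 = -10 + 0 \cdot 46 = -10 + 0 = -10$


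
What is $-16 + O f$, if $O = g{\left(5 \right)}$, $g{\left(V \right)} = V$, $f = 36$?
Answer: $164$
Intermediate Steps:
$O = 5$
$-16 + O f = -16 + 5 \cdot 36 = -16 + 180 = 164$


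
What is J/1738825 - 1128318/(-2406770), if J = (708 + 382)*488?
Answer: 12968626579/16739807381 ≈ 0.77472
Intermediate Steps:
J = 531920 (J = 1090*488 = 531920)
J/1738825 - 1128318/(-2406770) = 531920/1738825 - 1128318/(-2406770) = 531920*(1/1738825) - 1128318*(-1/2406770) = 106384/347765 + 564159/1203385 = 12968626579/16739807381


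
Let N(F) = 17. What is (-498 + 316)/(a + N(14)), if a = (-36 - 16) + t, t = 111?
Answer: -91/38 ≈ -2.3947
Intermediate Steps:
a = 59 (a = (-36 - 16) + 111 = -52 + 111 = 59)
(-498 + 316)/(a + N(14)) = (-498 + 316)/(59 + 17) = -182/76 = -182*1/76 = -91/38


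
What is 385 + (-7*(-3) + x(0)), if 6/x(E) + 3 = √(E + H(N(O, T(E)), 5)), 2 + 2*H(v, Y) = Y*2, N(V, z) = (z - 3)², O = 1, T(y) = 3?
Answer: 400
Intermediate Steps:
N(V, z) = (-3 + z)²
H(v, Y) = -1 + Y (H(v, Y) = -1 + (Y*2)/2 = -1 + (2*Y)/2 = -1 + Y)
x(E) = 6/(-3 + √(4 + E)) (x(E) = 6/(-3 + √(E + (-1 + 5))) = 6/(-3 + √(E + 4)) = 6/(-3 + √(4 + E)))
385 + (-7*(-3) + x(0)) = 385 + (-7*(-3) + 6/(-3 + √(4 + 0))) = 385 + (21 + 6/(-3 + √4)) = 385 + (21 + 6/(-3 + 2)) = 385 + (21 + 6/(-1)) = 385 + (21 + 6*(-1)) = 385 + (21 - 6) = 385 + 15 = 400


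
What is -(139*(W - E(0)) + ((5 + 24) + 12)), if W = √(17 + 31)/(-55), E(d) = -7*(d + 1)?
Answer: -1014 + 556*√3/55 ≈ -996.49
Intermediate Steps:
E(d) = -7 - 7*d (E(d) = -7*(1 + d) = -7 - 7*d)
W = -4*√3/55 (W = √48*(-1/55) = (4*√3)*(-1/55) = -4*√3/55 ≈ -0.12597)
-(139*(W - E(0)) + ((5 + 24) + 12)) = -(139*(-4*√3/55 - (-7 - 7*0)) + ((5 + 24) + 12)) = -(139*(-4*√3/55 - (-7 + 0)) + (29 + 12)) = -(139*(-4*√3/55 - 1*(-7)) + 41) = -(139*(-4*√3/55 + 7) + 41) = -(139*(7 - 4*√3/55) + 41) = -((973 - 556*√3/55) + 41) = -(1014 - 556*√3/55) = -1014 + 556*√3/55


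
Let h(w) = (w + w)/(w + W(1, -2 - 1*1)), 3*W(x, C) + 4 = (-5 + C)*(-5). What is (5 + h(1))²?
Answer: 4489/169 ≈ 26.562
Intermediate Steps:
W(x, C) = 7 - 5*C/3 (W(x, C) = -4/3 + ((-5 + C)*(-5))/3 = -4/3 + (25 - 5*C)/3 = -4/3 + (25/3 - 5*C/3) = 7 - 5*C/3)
h(w) = 2*w/(12 + w) (h(w) = (w + w)/(w + (7 - 5*(-2 - 1*1)/3)) = (2*w)/(w + (7 - 5*(-2 - 1)/3)) = (2*w)/(w + (7 - 5/3*(-3))) = (2*w)/(w + (7 + 5)) = (2*w)/(w + 12) = (2*w)/(12 + w) = 2*w/(12 + w))
(5 + h(1))² = (5 + 2*1/(12 + 1))² = (5 + 2*1/13)² = (5 + 2*1*(1/13))² = (5 + 2/13)² = (67/13)² = 4489/169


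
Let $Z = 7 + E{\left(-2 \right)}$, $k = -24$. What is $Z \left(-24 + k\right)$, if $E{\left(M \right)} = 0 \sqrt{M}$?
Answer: $-336$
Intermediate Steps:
$E{\left(M \right)} = 0$
$Z = 7$ ($Z = 7 + 0 = 7$)
$Z \left(-24 + k\right) = 7 \left(-24 - 24\right) = 7 \left(-48\right) = -336$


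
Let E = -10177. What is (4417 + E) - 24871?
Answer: -30631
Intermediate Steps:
(4417 + E) - 24871 = (4417 - 10177) - 24871 = -5760 - 24871 = -30631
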